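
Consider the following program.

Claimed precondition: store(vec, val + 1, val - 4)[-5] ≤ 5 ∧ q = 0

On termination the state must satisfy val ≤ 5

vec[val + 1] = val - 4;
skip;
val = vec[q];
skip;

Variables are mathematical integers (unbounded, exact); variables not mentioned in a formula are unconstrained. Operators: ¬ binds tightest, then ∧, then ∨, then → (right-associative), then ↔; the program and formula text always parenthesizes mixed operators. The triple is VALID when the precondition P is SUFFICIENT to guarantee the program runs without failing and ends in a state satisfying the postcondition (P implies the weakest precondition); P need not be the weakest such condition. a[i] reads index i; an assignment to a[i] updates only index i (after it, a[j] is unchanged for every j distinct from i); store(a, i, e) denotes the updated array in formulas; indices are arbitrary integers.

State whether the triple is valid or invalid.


Working backward. After the program, val ≤ 5 must hold.
Before skip: val ≤ 5
Before val := vec[q]: vec[q] ≤ 5
Before skip: vec[q] ≤ 5
Before vec[val + 1] := val - 4: store(vec, val + 1, val - 4)[q] ≤ 5
The weakest precondition is store(vec, val + 1, val - 4)[q] ≤ 5.
Check whether store(vec, val + 1, val - 4)[-5] ≤ 5 ∧ q = 0 implies it.
Countermodel: at the initial state q = 0, val = -7, vec = {[-6] = 2, [-5] = -15215, [0] = 6, elsewhere 2}, the precondition holds but the weakest precondition fails.
Answer: invalid


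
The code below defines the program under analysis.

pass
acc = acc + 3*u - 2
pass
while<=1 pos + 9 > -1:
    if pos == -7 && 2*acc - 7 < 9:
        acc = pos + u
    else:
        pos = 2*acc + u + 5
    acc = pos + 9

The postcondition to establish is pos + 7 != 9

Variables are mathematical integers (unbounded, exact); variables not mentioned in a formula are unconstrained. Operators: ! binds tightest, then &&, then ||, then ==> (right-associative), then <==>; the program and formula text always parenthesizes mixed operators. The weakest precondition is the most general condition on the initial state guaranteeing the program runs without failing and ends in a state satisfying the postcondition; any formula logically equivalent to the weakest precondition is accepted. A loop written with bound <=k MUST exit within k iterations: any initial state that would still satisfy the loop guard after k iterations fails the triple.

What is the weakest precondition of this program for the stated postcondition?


Working backward. After the program, the postcondition pos + 7 != 9 must hold; in canonical form it is pos != 2.
Before the loop (bound <=1), unroll the exhaustion recursion (WP_0 = exit-now case; WP_j = one more guarded iteration, up to j = 1):
  WP_0: (!(pos > -10)) && pos != 2
  WP_1: (pos > -10 ==> (((pos == -7 && 2*acc < 16) ==> ((!(pos > -10)) && pos != 2)) && ((!(pos == -7 && 2*acc < 16)) ==> ((!(2*acc + u > -15)) && 2*acc + u != -3)))) && ((!(pos > -10)) ==> pos != 2)
So before the loop: (pos > -10 ==> (((pos == -7 && 2*acc < 16) ==> ((!(pos > -10)) && pos != 2)) && ((!(pos == -7 && 2*acc < 16)) ==> ((!(2*acc + u > -15)) && 2*acc + u != -3)))) && ((!(pos > -10)) ==> pos != 2)
Before skip: (pos > -10 ==> (((pos == -7 && 2*acc < 16) ==> ((!(pos > -10)) && pos != 2)) && ((!(pos == -7 && 2*acc < 16)) ==> ((!(2*acc + u > -15)) && 2*acc + u != -3)))) && ((!(pos > -10)) ==> pos != 2)
Before acc := acc + 3*u - 2: (pos > -10 ==> (((pos == -7 && 2*acc + 6*u < 20) ==> ((!(pos > -10)) && pos != 2)) && ((!(pos == -7 && 2*acc + 6*u < 20)) ==> ((!(2*acc + 7*u > -11)) && 2*acc + 7*u != 1)))) && ((!(pos > -10)) ==> pos != 2)
Before skip: (pos > -10 ==> (((pos == -7 && 2*acc + 6*u < 20) ==> ((!(pos > -10)) && pos != 2)) && ((!(pos == -7 && 2*acc + 6*u < 20)) ==> ((!(2*acc + 7*u > -11)) && 2*acc + 7*u != 1)))) && ((!(pos > -10)) ==> pos != 2)
Answer: WP = (pos > -10 ==> (((pos == -7 && 2*acc + 6*u < 20) ==> ((!(pos > -10)) && pos != 2)) && ((!(pos == -7 && 2*acc + 6*u < 20)) ==> ((!(2*acc + 7*u > -11)) && 2*acc + 7*u != 1)))) && ((!(pos > -10)) ==> pos != 2)


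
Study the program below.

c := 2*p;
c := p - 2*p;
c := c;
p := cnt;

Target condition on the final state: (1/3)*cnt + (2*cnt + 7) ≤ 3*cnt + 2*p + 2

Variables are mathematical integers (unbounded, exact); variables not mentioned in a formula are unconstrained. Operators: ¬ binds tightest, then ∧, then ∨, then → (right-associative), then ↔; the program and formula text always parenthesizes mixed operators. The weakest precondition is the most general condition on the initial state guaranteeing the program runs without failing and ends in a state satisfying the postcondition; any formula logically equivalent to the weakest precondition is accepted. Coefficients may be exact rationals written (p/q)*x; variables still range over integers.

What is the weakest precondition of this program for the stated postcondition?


Working backward. After the program, the postcondition (1/3)*cnt + (2*cnt + 7) ≤ 3*cnt + 2*p + 2 must hold; in canonical form it is (2/3)*cnt + 2*p ≥ 5.
Before p := cnt: (8/3)*cnt ≥ 5
Before c := c: (8/3)*cnt ≥ 5
Before c := p - 2*p: (8/3)*cnt ≥ 5
Before c := 2*p: (8/3)*cnt ≥ 5
Answer: WP = (8/3)*cnt ≥ 5


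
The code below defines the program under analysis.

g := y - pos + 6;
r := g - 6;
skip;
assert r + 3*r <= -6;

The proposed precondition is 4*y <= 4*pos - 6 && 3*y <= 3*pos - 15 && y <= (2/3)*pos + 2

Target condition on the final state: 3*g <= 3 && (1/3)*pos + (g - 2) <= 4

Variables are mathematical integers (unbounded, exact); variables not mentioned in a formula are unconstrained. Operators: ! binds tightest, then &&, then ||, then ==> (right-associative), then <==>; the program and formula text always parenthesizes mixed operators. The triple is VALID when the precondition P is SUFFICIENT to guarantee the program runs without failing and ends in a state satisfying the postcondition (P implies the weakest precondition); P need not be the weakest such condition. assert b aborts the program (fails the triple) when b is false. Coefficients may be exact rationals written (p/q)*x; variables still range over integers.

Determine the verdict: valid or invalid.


Working backward. After the program, the postcondition 3*g <= 3 && (1/3)*pos + (g - 2) <= 4 must hold; in canonical form it is 3*g <= 3 && g + (1/3)*pos <= 6.
Before assert r + 3*r <= -6: 4*r <= -6 && 3*g <= 3 && g + (1/3)*pos <= 6
Before skip: 4*r <= -6 && 3*g <= 3 && g + (1/3)*pos <= 6
Before r := g - 6: 4*g <= 18 && 3*g <= 3 && g + (1/3)*pos <= 6
Before g := y - pos + 6: 4*y <= 4*pos - 6 && 3*y <= 3*pos - 15 && y <= (2/3)*pos
The weakest precondition is 4*y <= 4*pos - 6 && 3*y <= 3*pos - 15 && y <= (2/3)*pos.
Check whether 4*y <= 4*pos - 6 && 3*y <= 3*pos - 15 && y <= (2/3)*pos + 2 implies it.
Countermodel: at the initial state pos = 16, y = 11, the precondition holds but the weakest precondition fails.
Answer: invalid


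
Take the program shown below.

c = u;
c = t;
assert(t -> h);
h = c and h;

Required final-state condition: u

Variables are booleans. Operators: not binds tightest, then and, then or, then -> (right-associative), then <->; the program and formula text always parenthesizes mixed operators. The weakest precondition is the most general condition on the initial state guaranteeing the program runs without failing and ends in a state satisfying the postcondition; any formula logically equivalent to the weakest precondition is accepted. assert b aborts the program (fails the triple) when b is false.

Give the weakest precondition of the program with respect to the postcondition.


Working backward. After the program, u must hold.
Before h := c and h: u
Before assert t -> h: (t -> h) and u
Before c := t: (t -> h) and u
Before c := u: (t -> h) and u
Answer: WP = (t -> h) and u


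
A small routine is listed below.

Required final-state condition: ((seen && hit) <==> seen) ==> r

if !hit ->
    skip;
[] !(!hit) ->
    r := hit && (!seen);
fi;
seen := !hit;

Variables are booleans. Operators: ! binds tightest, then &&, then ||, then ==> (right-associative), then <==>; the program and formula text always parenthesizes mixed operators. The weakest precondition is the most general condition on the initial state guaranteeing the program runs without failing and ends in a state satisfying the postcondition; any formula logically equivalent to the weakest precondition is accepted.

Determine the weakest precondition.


Working backward. After the program, ((seen && hit) <==> seen) ==> r must hold.
Before seen := !hit: hit ==> r
Then branch requires hit ==> r; else branch requires hit ==> (hit && (!seen)).
Before the if: ((!hit) ==> (hit ==> r)) && (hit ==> (hit ==> (hit && (!seen))))
Answer: WP = ((!hit) ==> (hit ==> r)) && (hit ==> (hit ==> (hit && (!seen))))


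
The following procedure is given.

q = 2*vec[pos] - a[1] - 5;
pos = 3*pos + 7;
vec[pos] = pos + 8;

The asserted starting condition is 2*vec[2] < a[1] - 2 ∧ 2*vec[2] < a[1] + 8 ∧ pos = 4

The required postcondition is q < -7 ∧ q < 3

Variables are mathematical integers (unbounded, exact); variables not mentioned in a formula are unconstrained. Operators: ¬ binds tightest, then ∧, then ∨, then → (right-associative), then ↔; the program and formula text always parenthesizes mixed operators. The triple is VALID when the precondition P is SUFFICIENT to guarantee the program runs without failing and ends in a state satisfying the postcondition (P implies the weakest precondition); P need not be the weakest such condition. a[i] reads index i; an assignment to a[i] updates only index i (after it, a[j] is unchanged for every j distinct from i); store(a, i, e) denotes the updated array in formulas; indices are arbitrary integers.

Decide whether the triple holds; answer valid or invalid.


Working backward. After the program, q < -7 ∧ q < 3 must hold.
Before vec[pos] := pos + 8: q < -7 ∧ q < 3
Before pos := 3*pos + 7: q < -7 ∧ q < 3
Before q := 2*vec[pos] - a[1] - 5: 2*vec[pos] < a[1] - 2 ∧ 2*vec[pos] < a[1] + 8
The weakest precondition is 2*vec[pos] < a[1] - 2 ∧ 2*vec[pos] < a[1] + 8.
Check whether 2*vec[2] < a[1] - 2 ∧ 2*vec[2] < a[1] + 8 ∧ pos = 4 implies it.
Countermodel: at the initial state a = {[1] = 1, [2] = 1, [4] = 1, elsewhere 1}, pos = 4, vec = {[1] = 0, [2] = -1, [4] = 0, elsewhere 0}, the precondition holds but the weakest precondition fails.
Answer: invalid


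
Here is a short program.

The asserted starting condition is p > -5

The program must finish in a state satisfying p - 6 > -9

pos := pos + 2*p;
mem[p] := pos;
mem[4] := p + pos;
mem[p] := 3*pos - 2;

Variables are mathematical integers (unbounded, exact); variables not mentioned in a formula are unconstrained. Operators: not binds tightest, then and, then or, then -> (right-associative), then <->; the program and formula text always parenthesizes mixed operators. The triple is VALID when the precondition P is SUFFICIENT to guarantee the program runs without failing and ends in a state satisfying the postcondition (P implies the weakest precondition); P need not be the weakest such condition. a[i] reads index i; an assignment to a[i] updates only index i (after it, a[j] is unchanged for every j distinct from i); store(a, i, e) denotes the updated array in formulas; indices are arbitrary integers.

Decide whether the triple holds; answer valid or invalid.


Working backward. After the program, the postcondition p - 6 > -9 must hold; in canonical form it is p > -3.
Before mem[p] := 3*pos - 2: p > -3
Before mem[4] := p + pos: p > -3
Before mem[p] := pos: p > -3
Before pos := pos + 2*p: p > -3
The weakest precondition is p > -3.
Check whether p > -5 implies it.
Countermodel: at the initial state p = -4, the precondition holds but the weakest precondition fails.
Answer: invalid


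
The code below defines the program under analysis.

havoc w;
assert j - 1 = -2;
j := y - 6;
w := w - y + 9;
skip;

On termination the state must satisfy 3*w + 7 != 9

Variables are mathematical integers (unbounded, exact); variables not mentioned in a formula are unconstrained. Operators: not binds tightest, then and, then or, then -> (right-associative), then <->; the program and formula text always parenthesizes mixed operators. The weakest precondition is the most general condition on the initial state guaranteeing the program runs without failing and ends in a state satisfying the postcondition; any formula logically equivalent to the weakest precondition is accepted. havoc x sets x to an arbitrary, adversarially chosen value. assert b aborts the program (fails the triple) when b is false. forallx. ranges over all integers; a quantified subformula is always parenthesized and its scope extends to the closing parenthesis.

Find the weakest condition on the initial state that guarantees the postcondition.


Working backward. After the program, the postcondition 3*w + 7 != 9 must hold; in canonical form it is 3*w != 2.
Before skip: 3*w != 2
Before w := w - y + 9: 3*w != 3*y - 25
Before j := y - 6: 3*w != 3*y - 25
Before assert j - 1 = -2: j = -1 and 3*w != 3*y - 25
Before havoc w: forall w_1. (j = -1 and 3*w_1 != 3*y - 25)
Answer: WP = forall w_1. (j = -1 and 3*w_1 != 3*y - 25)


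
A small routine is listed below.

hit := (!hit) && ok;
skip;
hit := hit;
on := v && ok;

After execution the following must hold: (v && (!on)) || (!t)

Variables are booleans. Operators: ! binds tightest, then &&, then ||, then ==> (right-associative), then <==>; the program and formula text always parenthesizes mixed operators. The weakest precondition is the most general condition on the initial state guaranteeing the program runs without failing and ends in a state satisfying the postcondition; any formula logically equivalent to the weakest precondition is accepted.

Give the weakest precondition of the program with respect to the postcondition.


Working backward. After the program, (v && (!on)) || (!t) must hold.
Before on := v && ok: (v && (!(v && ok))) || (!t)
Before hit := hit: (v && (!(v && ok))) || (!t)
Before skip: (v && (!(v && ok))) || (!t)
Before hit := (!hit) && ok: (v && (!(v && ok))) || (!t)
Answer: WP = (v && (!(v && ok))) || (!t)


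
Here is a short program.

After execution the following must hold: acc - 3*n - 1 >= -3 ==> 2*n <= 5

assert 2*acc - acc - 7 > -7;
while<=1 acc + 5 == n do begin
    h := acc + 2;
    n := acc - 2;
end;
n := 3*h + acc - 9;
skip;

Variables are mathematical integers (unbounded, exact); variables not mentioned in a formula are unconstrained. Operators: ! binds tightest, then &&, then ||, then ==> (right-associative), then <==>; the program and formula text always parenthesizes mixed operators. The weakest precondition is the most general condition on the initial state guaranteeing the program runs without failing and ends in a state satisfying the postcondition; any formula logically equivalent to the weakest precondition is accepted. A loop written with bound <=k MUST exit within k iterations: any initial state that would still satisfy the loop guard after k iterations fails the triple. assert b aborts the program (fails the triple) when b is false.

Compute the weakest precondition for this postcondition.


Working backward. After the program, the postcondition acc - 3*n - 1 >= -3 ==> 2*n <= 5 must hold; in canonical form it is acc >= 3*n - 2 ==> 2*n <= 5.
Before skip: acc >= 3*n - 2 ==> 2*n <= 5
Before n := 3*h + acc - 9: 2*acc + 9*h <= 29 ==> 2*acc + 6*h <= 23
Before the loop (bound <=1), unroll the exhaustion recursion (WP_0 = exit-now case; WP_j = one more guarded iteration, up to j = 1):
  WP_0: (!(acc == n - 5)) && (2*acc + 9*h <= 29 ==> 2*acc + 6*h <= 23)
  WP_1: (acc == n - 5 ==> (11*acc <= 11 ==> 8*acc <= 11)) && ((!(acc == n - 5)) ==> (2*acc + 9*h <= 29 ==> 2*acc + 6*h <= 23))
So before the loop: (acc == n - 5 ==> (11*acc <= 11 ==> 8*acc <= 11)) && ((!(acc == n - 5)) ==> (2*acc + 9*h <= 29 ==> 2*acc + 6*h <= 23))
Before assert 2*acc - acc - 7 > -7: acc > 0 && (acc == n - 5 ==> (11*acc <= 11 ==> 8*acc <= 11)) && ((!(acc == n - 5)) ==> (2*acc + 9*h <= 29 ==> 2*acc + 6*h <= 23))
Answer: WP = acc > 0 && (acc == n - 5 ==> (11*acc <= 11 ==> 8*acc <= 11)) && ((!(acc == n - 5)) ==> (2*acc + 9*h <= 29 ==> 2*acc + 6*h <= 23))


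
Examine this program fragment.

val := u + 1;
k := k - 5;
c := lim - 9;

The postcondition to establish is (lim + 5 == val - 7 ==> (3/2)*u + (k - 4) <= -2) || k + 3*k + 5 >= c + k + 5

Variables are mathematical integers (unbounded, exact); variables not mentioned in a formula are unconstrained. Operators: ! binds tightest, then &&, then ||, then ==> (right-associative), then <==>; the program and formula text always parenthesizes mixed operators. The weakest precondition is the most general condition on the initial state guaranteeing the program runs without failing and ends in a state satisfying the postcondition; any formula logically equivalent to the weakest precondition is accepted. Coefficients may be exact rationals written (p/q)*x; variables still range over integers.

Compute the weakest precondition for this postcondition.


Working backward. After the program, the postcondition (lim + 5 == val - 7 ==> (3/2)*u + (k - 4) <= -2) || k + 3*k + 5 >= c + k + 5 must hold; in canonical form it is (lim == val - 12 ==> k + (3/2)*u <= 2) || 3*k >= c.
Before c := lim - 9: (lim == val - 12 ==> k + (3/2)*u <= 2) || 3*k >= lim - 9
Before k := k - 5: (lim == val - 12 ==> k + (3/2)*u <= 7) || 3*k >= lim + 6
Before val := u + 1: (lim == u - 11 ==> k + (3/2)*u <= 7) || 3*k >= lim + 6
Answer: WP = (lim == u - 11 ==> k + (3/2)*u <= 7) || 3*k >= lim + 6


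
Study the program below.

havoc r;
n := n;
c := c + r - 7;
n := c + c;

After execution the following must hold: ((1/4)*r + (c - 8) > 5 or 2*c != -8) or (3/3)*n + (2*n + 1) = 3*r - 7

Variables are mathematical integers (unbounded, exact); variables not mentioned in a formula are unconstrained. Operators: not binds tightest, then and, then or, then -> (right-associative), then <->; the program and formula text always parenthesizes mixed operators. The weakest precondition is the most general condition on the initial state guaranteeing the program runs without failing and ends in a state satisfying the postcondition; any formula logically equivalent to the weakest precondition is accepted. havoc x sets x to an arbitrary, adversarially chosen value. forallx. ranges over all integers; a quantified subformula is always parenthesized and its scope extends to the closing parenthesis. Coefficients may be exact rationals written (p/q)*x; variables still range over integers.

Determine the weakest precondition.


Working backward. After the program, the postcondition ((1/4)*r + (c - 8) > 5 or 2*c != -8) or (3/3)*n + (2*n + 1) = 3*r - 7 must hold; in canonical form it is c + (1/4)*r > 13 or 2*c != -8 or 3*n = 3*r - 8.
Before n := c + c: c + (1/4)*r > 13 or 2*c != -8 or 6*c = 3*r - 8
Before c := c + r - 7: c + (5/4)*r > 20 or 2*c + 2*r != 6 or 6*c + 3*r = 34
Before n := n: c + (5/4)*r > 20 or 2*c + 2*r != 6 or 6*c + 3*r = 34
Before havoc r: forall r_1. (c + (5/4)*r_1 > 20 or 2*c + 2*r_1 != 6 or 6*c + 3*r_1 = 34)
Answer: WP = forall r_1. (c + (5/4)*r_1 > 20 or 2*c + 2*r_1 != 6 or 6*c + 3*r_1 = 34)


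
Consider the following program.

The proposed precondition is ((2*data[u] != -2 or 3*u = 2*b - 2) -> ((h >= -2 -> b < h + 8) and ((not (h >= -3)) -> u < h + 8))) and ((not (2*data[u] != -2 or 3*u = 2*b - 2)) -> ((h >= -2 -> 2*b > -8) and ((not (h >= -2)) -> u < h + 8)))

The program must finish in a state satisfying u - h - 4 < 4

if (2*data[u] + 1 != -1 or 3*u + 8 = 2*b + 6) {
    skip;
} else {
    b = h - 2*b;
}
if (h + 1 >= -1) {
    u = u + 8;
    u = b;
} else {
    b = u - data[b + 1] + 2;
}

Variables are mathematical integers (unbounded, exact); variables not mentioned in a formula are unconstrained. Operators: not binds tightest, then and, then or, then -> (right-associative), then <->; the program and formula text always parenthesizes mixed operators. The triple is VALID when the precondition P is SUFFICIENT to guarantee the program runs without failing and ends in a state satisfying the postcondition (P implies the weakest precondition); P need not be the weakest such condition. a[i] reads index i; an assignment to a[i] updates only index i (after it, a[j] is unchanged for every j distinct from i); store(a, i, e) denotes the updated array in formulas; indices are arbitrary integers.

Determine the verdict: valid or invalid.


Working backward. After the program, the postcondition u - h - 4 < 4 must hold; in canonical form it is u < h + 8.
Then branch requires b < h + 8; else branch requires u < h + 8.
Before the if: (h >= -2 -> b < h + 8) and ((not (h >= -2)) -> u < h + 8)
Then branch requires (h >= -2 -> b < h + 8) and ((not (h >= -2)) -> u < h + 8); else branch requires (h >= -2 -> 2*b > -8) and ((not (h >= -2)) -> u < h + 8).
Before the if: ((2*data[u] != -2 or 3*u = 2*b - 2) -> ((h >= -2 -> b < h + 8) and ((not (h >= -2)) -> u < h + 8))) and ((not (2*data[u] != -2 or 3*u = 2*b - 2)) -> ((h >= -2 -> 2*b > -8) and ((not (h >= -2)) -> u < h + 8)))
The weakest precondition is ((2*data[u] != -2 or 3*u = 2*b - 2) -> ((h >= -2 -> b < h + 8) and ((not (h >= -2)) -> u < h + 8))) and ((not (2*data[u] != -2 or 3*u = 2*b - 2)) -> ((h >= -2 -> 2*b > -8) and ((not (h >= -2)) -> u < h + 8))).
Check whether ((2*data[u] != -2 or 3*u = 2*b - 2) -> ((h >= -2 -> b < h + 8) and ((not (h >= -3)) -> u < h + 8))) and ((not (2*data[u] != -2 or 3*u = 2*b - 2)) -> ((h >= -2 -> 2*b > -8) and ((not (h >= -2)) -> u < h + 8))) implies it.
Countermodel: at the initial state b = 0, data = {[5] = 0, elsewhere 0}, h = -3, u = 5, the precondition holds but the weakest precondition fails.
Answer: invalid


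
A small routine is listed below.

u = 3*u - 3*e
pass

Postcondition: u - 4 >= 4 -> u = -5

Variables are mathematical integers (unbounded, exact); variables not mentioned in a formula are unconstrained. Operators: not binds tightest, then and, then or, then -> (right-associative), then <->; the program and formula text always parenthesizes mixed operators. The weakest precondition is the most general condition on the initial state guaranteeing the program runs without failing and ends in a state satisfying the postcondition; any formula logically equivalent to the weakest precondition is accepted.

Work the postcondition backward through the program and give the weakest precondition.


Working backward. After the program, the postcondition u - 4 >= 4 -> u = -5 must hold; in canonical form it is u >= 8 -> u = -5.
Before skip: u >= 8 -> u = -5
Before u := 3*u - 3*e: 3*u >= 3*e + 8 -> 3*u = 3*e - 5
Answer: WP = 3*u >= 3*e + 8 -> 3*u = 3*e - 5


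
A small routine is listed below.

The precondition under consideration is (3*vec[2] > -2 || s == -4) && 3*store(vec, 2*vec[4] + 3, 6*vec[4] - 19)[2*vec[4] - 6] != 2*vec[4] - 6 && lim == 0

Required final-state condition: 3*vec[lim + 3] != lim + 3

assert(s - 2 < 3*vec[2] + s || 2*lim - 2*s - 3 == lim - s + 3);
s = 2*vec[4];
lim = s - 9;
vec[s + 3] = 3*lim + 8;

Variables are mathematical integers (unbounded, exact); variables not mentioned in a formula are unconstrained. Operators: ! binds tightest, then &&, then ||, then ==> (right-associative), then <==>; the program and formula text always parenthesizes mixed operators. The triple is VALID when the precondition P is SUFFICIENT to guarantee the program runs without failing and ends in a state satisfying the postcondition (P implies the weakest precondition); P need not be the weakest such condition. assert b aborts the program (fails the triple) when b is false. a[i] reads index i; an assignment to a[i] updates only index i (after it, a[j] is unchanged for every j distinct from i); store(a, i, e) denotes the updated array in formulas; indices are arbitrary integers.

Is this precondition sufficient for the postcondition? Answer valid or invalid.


Working backward. After the program, 3*vec[lim + 3] != lim + 3 must hold.
Before vec[s + 3] := 3*lim + 8: 3*store(vec, s + 3, 3*lim + 8)[lim + 3] != lim + 3
Before lim := s - 9: 3*store(vec, s + 3, 3*s - 19)[s - 6] != s - 6
Before s := 2*vec[4]: 3*store(vec, 2*vec[4] + 3, 6*vec[4] - 19)[2*vec[4] - 6] != 2*vec[4] - 6
Before assert s - 2 < 3*vec[2] + s || 2*lim - 2*s - 3 == lim - s + 3: (3*vec[2] > -2 || lim == s + 6) && 3*store(vec, 2*vec[4] + 3, 6*vec[4] - 19)[2*vec[4] - 6] != 2*vec[4] - 6
The weakest precondition is (3*vec[2] > -2 || lim == s + 6) && 3*store(vec, 2*vec[4] + 3, 6*vec[4] - 19)[2*vec[4] - 6] != 2*vec[4] - 6.
Check whether (3*vec[2] > -2 || s == -4) && 3*store(vec, 2*vec[4] + 3, 6*vec[4] - 19)[2*vec[4] - 6] != 2*vec[4] - 6 && lim == 0 implies it.
Countermodel: at the initial state lim = 0, s = -4, vec = {[-8] = -3, [1] = 5, [2] = -15522, [4] = -1, elsewhere 5}, the precondition holds but the weakest precondition fails.
Answer: invalid


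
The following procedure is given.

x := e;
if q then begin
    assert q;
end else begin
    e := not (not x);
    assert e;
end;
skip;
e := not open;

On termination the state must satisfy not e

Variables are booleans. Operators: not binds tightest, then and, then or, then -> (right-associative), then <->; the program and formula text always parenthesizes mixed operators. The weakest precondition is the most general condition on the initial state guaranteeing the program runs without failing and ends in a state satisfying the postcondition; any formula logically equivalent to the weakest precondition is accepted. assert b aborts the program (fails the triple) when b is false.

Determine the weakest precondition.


Working backward. After the program, not e must hold.
Before e := not open: open
Before skip: open
Then branch requires q and open; else branch requires x and open.
Before the if: (q -> (q and open)) and ((not q) -> (x and open))
Before x := e: (q -> (q and open)) and ((not q) -> (e and open))
Answer: WP = (q -> (q and open)) and ((not q) -> (e and open))


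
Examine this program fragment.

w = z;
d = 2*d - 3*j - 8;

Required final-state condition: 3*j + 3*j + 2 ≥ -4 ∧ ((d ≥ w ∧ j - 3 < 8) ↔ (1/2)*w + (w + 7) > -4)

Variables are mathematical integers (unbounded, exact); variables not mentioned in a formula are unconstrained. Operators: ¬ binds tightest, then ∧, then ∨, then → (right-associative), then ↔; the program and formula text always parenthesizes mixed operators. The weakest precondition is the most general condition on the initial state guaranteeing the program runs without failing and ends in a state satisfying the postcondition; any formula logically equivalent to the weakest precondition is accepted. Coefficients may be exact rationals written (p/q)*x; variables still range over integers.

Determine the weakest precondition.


Working backward. After the program, the postcondition 3*j + 3*j + 2 ≥ -4 ∧ ((d ≥ w ∧ j - 3 < 8) ↔ (1/2)*w + (w + 7) > -4) must hold; in canonical form it is 6*j ≥ -6 ∧ ((d ≥ w ∧ j < 11) ↔ (3/2)*w > -11).
Before d := 2*d - 3*j - 8: 6*j ≥ -6 ∧ ((2*d ≥ 3*j + w + 8 ∧ j < 11) ↔ (3/2)*w > -11)
Before w := z: 6*j ≥ -6 ∧ ((2*d ≥ 3*j + z + 8 ∧ j < 11) ↔ (3/2)*z > -11)
Answer: WP = 6*j ≥ -6 ∧ ((2*d ≥ 3*j + z + 8 ∧ j < 11) ↔ (3/2)*z > -11)


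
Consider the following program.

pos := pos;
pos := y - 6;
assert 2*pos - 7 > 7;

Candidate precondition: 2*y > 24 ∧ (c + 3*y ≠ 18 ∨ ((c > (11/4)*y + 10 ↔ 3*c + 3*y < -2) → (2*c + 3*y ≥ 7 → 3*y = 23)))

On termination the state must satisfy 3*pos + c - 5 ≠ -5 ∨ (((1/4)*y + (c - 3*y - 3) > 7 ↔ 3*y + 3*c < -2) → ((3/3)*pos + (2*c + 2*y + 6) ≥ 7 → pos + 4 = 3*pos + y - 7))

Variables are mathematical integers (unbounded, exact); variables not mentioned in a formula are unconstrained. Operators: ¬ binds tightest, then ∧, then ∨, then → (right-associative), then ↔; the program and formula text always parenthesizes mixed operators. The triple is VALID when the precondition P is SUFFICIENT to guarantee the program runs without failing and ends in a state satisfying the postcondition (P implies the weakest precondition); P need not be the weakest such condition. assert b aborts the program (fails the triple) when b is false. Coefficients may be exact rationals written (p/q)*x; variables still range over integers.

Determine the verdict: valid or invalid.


Working backward. After the program, the postcondition 3*pos + c - 5 ≠ -5 ∨ (((1/4)*y + (c - 3*y - 3) > 7 ↔ 3*y + 3*c < -2) → ((3/3)*pos + (2*c + 2*y + 6) ≥ 7 → pos + 4 = 3*pos + y - 7)) must hold; in canonical form it is c + 3*pos ≠ 0 ∨ ((c > (11/4)*y + 10 ↔ 3*c + 3*y < -2) → (2*c + pos + 2*y ≥ 1 → 2*pos + y = 11)).
Before assert 2*pos - 7 > 7: 2*pos > 14 ∧ (c + 3*pos ≠ 0 ∨ ((c > (11/4)*y + 10 ↔ 3*c + 3*y < -2) → (2*c + pos + 2*y ≥ 1 → 2*pos + y = 11)))
Before pos := y - 6: 2*y > 26 ∧ (c + 3*y ≠ 18 ∨ ((c > (11/4)*y + 10 ↔ 3*c + 3*y < -2) → (2*c + 3*y ≥ 7 → 3*y = 23)))
Before pos := pos: 2*y > 26 ∧ (c + 3*y ≠ 18 ∨ ((c > (11/4)*y + 10 ↔ 3*c + 3*y < -2) → (2*c + 3*y ≥ 7 → 3*y = 23)))
The weakest precondition is 2*y > 26 ∧ (c + 3*y ≠ 18 ∨ ((c > (11/4)*y + 10 ↔ 3*c + 3*y < -2) → (2*c + 3*y ≥ 7 → 3*y = 23))).
Check whether 2*y > 24 ∧ (c + 3*y ≠ 18 ∨ ((c > (11/4)*y + 10 ↔ 3*c + 3*y < -2) → (2*c + 3*y ≥ 7 → 3*y = 23))) implies it.
Countermodel: at the initial state c = -17, y = 13, the precondition holds but the weakest precondition fails.
Answer: invalid


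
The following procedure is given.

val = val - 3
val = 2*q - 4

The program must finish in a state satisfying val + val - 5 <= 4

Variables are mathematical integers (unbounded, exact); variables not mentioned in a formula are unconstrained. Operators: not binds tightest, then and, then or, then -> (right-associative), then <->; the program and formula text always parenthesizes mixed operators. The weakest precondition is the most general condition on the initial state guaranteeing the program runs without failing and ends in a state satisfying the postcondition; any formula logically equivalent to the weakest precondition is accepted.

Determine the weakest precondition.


Working backward. After the program, the postcondition val + val - 5 <= 4 must hold; in canonical form it is 2*val <= 9.
Before val := 2*q - 4: 4*q <= 17
Before val := val - 3: 4*q <= 17
Answer: WP = 4*q <= 17


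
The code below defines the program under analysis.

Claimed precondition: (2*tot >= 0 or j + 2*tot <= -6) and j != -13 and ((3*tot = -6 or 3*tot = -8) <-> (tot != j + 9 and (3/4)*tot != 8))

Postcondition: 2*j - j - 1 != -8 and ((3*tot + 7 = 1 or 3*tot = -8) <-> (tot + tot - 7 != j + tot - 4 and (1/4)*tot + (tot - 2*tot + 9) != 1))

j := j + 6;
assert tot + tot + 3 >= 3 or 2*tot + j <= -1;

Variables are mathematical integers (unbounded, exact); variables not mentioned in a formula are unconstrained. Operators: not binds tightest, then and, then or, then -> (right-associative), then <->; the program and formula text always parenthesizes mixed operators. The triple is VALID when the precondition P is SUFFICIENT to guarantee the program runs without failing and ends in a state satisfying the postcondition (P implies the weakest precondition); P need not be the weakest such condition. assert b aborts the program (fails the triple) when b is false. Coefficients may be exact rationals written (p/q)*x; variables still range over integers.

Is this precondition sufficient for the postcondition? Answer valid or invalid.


Working backward. After the program, the postcondition 2*j - j - 1 != -8 and ((3*tot + 7 = 1 or 3*tot = -8) <-> (tot + tot - 7 != j + tot - 4 and (1/4)*tot + (tot - 2*tot + 9) != 1)) must hold; in canonical form it is j != -7 and ((3*tot = -6 or 3*tot = -8) <-> (tot != j + 3 and (3/4)*tot != 8)).
Before assert tot + tot + 3 >= 3 or 2*tot + j <= -1: (2*tot >= 0 or j + 2*tot <= -1) and j != -7 and ((3*tot = -6 or 3*tot = -8) <-> (tot != j + 3 and (3/4)*tot != 8))
Before j := j + 6: (2*tot >= 0 or j + 2*tot <= -7) and j != -13 and ((3*tot = -6 or 3*tot = -8) <-> (tot != j + 9 and (3/4)*tot != 8))
The weakest precondition is (2*tot >= 0 or j + 2*tot <= -7) and j != -13 and ((3*tot = -6 or 3*tot = -8) <-> (tot != j + 9 and (3/4)*tot != 8)).
Check whether (2*tot >= 0 or j + 2*tot <= -6) and j != -13 and ((3*tot = -6 or 3*tot = -8) <-> (tot != j + 9 and (3/4)*tot != 8)) implies it.
Countermodel: at the initial state j = -2, tot = -2, the precondition holds but the weakest precondition fails.
Answer: invalid


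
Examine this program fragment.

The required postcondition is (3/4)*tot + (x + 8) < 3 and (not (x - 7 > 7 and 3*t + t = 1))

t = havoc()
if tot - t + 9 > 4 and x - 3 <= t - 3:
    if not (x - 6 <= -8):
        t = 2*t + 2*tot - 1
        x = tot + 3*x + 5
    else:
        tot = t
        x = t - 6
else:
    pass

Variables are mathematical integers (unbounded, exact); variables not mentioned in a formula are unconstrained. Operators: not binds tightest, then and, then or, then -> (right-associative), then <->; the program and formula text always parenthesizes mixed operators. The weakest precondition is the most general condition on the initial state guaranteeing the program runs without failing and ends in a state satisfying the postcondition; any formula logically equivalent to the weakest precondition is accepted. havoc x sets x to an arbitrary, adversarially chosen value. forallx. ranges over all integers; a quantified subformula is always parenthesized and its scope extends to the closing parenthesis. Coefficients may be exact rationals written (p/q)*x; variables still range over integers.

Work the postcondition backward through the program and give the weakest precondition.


Working backward. After the program, the postcondition (3/4)*tot + (x + 8) < 3 and (not (x - 7 > 7 and 3*t + t = 1)) must hold; in canonical form it is (3/4)*tot + x < -5 and (not (x > 14 and 4*t = 1)).
Then branch requires ((not (x <= -2)) -> ((7/4)*tot + 3*x < -10 and (not (tot + 3*x > 9 and 8*t + 8*tot = 5)))) and (x <= -2 -> ((7/4)*t < 1 and (not (t > 20 and 4*t = 1)))); else branch requires (3/4)*tot + x < -5 and (not (x > 14 and 4*t = 1)).
Before the if: ((tot > t - 5 and x <= t) -> (((not (x <= -2)) -> ((7/4)*tot + 3*x < -10 and (not (tot + 3*x > 9 and 8*t + 8*tot = 5)))) and (x <= -2 -> ((7/4)*t < 1 and (not (t > 20 and 4*t = 1)))))) and ((not (tot > t - 5 and x <= t)) -> ((3/4)*tot + x < -5 and (not (x > 14 and 4*t = 1))))
Before havoc t: forall t_1. (((tot > t_1 - 5 and x <= t_1) -> (((not (x <= -2)) -> ((7/4)*tot + 3*x < -10 and (not (tot + 3*x > 9 and 8*t_1 + 8*tot = 5)))) and (x <= -2 -> ((7/4)*t_1 < 1 and (not (t_1 > 20 and 4*t_1 = 1)))))) and ((not (tot > t_1 - 5 and x <= t_1)) -> ((3/4)*tot + x < -5 and (not (x > 14 and 4*t_1 = 1)))))
Answer: WP = forall t_1. (((tot > t_1 - 5 and x <= t_1) -> (((not (x <= -2)) -> ((7/4)*tot + 3*x < -10 and (not (tot + 3*x > 9 and 8*t_1 + 8*tot = 5)))) and (x <= -2 -> ((7/4)*t_1 < 1 and (not (t_1 > 20 and 4*t_1 = 1)))))) and ((not (tot > t_1 - 5 and x <= t_1)) -> ((3/4)*tot + x < -5 and (not (x > 14 and 4*t_1 = 1)))))


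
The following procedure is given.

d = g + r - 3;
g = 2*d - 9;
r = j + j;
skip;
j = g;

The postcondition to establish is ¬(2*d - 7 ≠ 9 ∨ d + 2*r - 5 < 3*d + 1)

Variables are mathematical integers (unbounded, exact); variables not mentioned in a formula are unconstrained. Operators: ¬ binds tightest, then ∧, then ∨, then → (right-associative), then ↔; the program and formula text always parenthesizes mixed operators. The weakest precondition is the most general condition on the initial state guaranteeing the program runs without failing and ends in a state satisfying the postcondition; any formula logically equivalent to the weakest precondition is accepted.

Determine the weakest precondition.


Working backward. After the program, the postcondition ¬(2*d - 7 ≠ 9 ∨ d + 2*r - 5 < 3*d + 1) must hold; in canonical form it is ¬(2*d ≠ 16 ∨ 2*r < 2*d + 6).
Before j := g: ¬(2*d ≠ 16 ∨ 2*r < 2*d + 6)
Before skip: ¬(2*d ≠ 16 ∨ 2*r < 2*d + 6)
Before r := j + j: ¬(2*d ≠ 16 ∨ 4*j < 2*d + 6)
Before g := 2*d - 9: ¬(2*d ≠ 16 ∨ 4*j < 2*d + 6)
Before d := g + r - 3: ¬(2*g + 2*r ≠ 22 ∨ 4*j < 2*g + 2*r)
Answer: WP = ¬(2*g + 2*r ≠ 22 ∨ 4*j < 2*g + 2*r)


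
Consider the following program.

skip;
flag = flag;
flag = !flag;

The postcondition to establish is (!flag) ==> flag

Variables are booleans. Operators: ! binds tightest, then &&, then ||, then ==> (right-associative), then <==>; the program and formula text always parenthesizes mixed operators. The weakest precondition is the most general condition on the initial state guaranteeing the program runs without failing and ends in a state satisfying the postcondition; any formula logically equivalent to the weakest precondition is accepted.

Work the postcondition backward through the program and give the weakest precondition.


Working backward. After the program, (!flag) ==> flag must hold.
Before flag := !flag: flag ==> (!flag)
Before flag := flag: flag ==> (!flag)
Before skip: flag ==> (!flag)
Answer: WP = flag ==> (!flag)


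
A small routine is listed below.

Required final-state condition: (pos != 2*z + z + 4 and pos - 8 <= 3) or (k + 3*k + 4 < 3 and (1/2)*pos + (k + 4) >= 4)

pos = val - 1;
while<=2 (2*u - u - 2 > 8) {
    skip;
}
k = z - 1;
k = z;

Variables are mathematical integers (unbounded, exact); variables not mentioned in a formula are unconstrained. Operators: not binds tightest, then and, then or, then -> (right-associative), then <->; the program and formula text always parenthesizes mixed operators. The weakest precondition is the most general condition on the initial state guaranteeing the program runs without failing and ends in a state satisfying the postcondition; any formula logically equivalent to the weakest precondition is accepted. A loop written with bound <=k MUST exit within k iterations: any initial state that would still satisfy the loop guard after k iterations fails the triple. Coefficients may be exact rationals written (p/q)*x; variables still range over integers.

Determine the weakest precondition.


Working backward. After the program, the postcondition (pos != 2*z + z + 4 and pos - 8 <= 3) or (k + 3*k + 4 < 3 and (1/2)*pos + (k + 4) >= 4) must hold; in canonical form it is (pos != 3*z + 4 and pos <= 11) or (4*k < -1 and k + (1/2)*pos >= 0).
Before k := z: (pos != 3*z + 4 and pos <= 11) or (4*z < -1 and (1/2)*pos + z >= 0)
Before k := z - 1: (pos != 3*z + 4 and pos <= 11) or (4*z < -1 and (1/2)*pos + z >= 0)
Before the loop (bound <=2), unroll the exhaustion recursion (WP_0 = exit-now case; WP_j = one more guarded iteration, up to j = 2):
  WP_0: (not (u > 10)) and ((pos != 3*z + 4 and pos <= 11) or (4*z < -1 and (1/2)*pos + z >= 0))
  WP_1: (u > 10 -> ((not (u > 10)) and ((pos != 3*z + 4 and pos <= 11) or (4*z < -1 and (1/2)*pos + z >= 0)))) and ((not (u > 10)) -> ((pos != 3*z + 4 and pos <= 11) or (4*z < -1 and (1/2)*pos + z >= 0)))
  WP_2: (u > 10 -> ((u > 10 -> ((not (u > 10)) and ((pos != 3*z + 4 and pos <= 11) or (4*z < -1 and (1/2)*pos + z >= 0)))) and ((not (u > 10)) -> ((pos != 3*z + 4 and pos <= 11) or (4*z < -1 and (1/2)*pos + z >= 0))))) and ((not (u > 10)) -> ((pos != 3*z + 4 and pos <= 11) or (4*z < -1 and (1/2)*pos + z >= 0)))
So before the loop: (u > 10 -> ((u > 10 -> ((not (u > 10)) and ((pos != 3*z + 4 and pos <= 11) or (4*z < -1 and (1/2)*pos + z >= 0)))) and ((not (u > 10)) -> ((pos != 3*z + 4 and pos <= 11) or (4*z < -1 and (1/2)*pos + z >= 0))))) and ((not (u > 10)) -> ((pos != 3*z + 4 and pos <= 11) or (4*z < -1 and (1/2)*pos + z >= 0)))
Before pos := val - 1: (u > 10 -> ((u > 10 -> ((not (u > 10)) and ((val != 3*z + 5 and val <= 12) or (4*z < -1 and (1/2)*val + z >= 1/2)))) and ((not (u > 10)) -> ((val != 3*z + 5 and val <= 12) or (4*z < -1 and (1/2)*val + z >= 1/2))))) and ((not (u > 10)) -> ((val != 3*z + 5 and val <= 12) or (4*z < -1 and (1/2)*val + z >= 1/2)))
Answer: WP = (u > 10 -> ((u > 10 -> ((not (u > 10)) and ((val != 3*z + 5 and val <= 12) or (4*z < -1 and (1/2)*val + z >= 1/2)))) and ((not (u > 10)) -> ((val != 3*z + 5 and val <= 12) or (4*z < -1 and (1/2)*val + z >= 1/2))))) and ((not (u > 10)) -> ((val != 3*z + 5 and val <= 12) or (4*z < -1 and (1/2)*val + z >= 1/2)))


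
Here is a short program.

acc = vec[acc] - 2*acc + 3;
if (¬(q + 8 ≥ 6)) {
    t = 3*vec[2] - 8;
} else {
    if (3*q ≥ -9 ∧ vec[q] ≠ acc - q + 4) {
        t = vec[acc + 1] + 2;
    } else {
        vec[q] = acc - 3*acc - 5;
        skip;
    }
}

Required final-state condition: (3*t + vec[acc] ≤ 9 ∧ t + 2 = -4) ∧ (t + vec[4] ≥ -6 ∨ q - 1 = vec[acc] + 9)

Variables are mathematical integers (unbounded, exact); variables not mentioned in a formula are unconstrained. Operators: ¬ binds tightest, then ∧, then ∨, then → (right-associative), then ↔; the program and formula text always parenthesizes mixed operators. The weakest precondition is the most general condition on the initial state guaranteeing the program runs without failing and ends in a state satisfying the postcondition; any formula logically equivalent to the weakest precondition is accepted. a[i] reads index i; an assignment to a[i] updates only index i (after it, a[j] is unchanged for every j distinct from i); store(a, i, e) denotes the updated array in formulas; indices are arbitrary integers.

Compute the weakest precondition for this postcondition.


Working backward. After the program, the postcondition (3*t + vec[acc] ≤ 9 ∧ t + 2 = -4) ∧ (t + vec[4] ≥ -6 ∨ q - 1 = vec[acc] + 9) must hold; in canonical form it is vec[acc] + 3*t ≤ 9 ∧ t = -6 ∧ (vec[4] + t ≥ -6 ∨ q = vec[acc] + 10).
Then branch requires 9*vec[2] + vec[acc] ≤ 33 ∧ 3*vec[2] = 2 ∧ (3*vec[2] + vec[4] ≥ 2 ∨ q = vec[acc] + 10); else branch requires ((3*q ≥ -9 ∧ vec[q] + q ≠ acc + 4) → (3*vec[acc + 1] + vec[acc] ≤ 3 ∧ vec[acc + 1] = -8 ∧ (vec[acc + 1] + vec[4] ≥ -8 ∨ q = vec[acc] + 10))) ∧ ((¬(3*q ≥ -9 ∧ vec[q] + q ≠ acc + 4)) → (store(vec, q, -2*acc - 5)[acc] + 3*t ≤ 9 ∧ t = -6 ∧ (store(vec, q, -2*acc - 5)[4] + t ≥ -6 ∨ q = store(vec, q, -2*acc - 5)[acc] + 10))).
Before the if: ((¬(q ≥ -2)) → (9*vec[2] + vec[acc] ≤ 33 ∧ 3*vec[2] = 2 ∧ (3*vec[2] + vec[4] ≥ 2 ∨ q = vec[acc] + 10))) ∧ (q ≥ -2 → (((3*q ≥ -9 ∧ vec[q] + q ≠ acc + 4) → (3*vec[acc + 1] + vec[acc] ≤ 3 ∧ vec[acc + 1] = -8 ∧ (vec[acc + 1] + vec[4] ≥ -8 ∨ q = vec[acc] + 10))) ∧ ((¬(3*q ≥ -9 ∧ vec[q] + q ≠ acc + 4)) → (store(vec, q, -2*acc - 5)[acc] + 3*t ≤ 9 ∧ t = -6 ∧ (store(vec, q, -2*acc - 5)[4] + t ≥ -6 ∨ q = store(vec, q, -2*acc - 5)[acc] + 10)))))
Before acc := vec[acc] - 2*acc + 3: ((¬(q ≥ -2)) → (vec[vec[acc] - 2*acc + 3] + 9*vec[2] ≤ 33 ∧ 3*vec[2] = 2 ∧ (3*vec[2] + vec[4] ≥ 2 ∨ q = vec[vec[acc] - 2*acc + 3] + 10))) ∧ (q ≥ -2 → (((3*q ≥ -9 ∧ vec[q] + 2*acc + q ≠ vec[acc] + 7) → (vec[vec[acc] - 2*acc + 3] + 3*vec[vec[acc] - 2*acc + 4] ≤ 3 ∧ vec[vec[acc] - 2*acc + 4] = -8 ∧ (vec[vec[acc] - 2*acc + 4] + vec[4] ≥ -8 ∨ q = vec[vec[acc] - 2*acc + 3] + 10))) ∧ ((¬(3*q ≥ -9 ∧ vec[q] + 2*acc + q ≠ vec[acc] + 7)) → (store(vec, q, -2*vec[acc] + 4*acc - 11)[vec[acc] - 2*acc + 3] + 3*t ≤ 9 ∧ t = -6 ∧ (store(vec, q, -2*vec[acc] + 4*acc - 11)[4] + t ≥ -6 ∨ q = store(vec, q, -2*vec[acc] + 4*acc - 11)[vec[acc] - 2*acc + 3] + 10)))))
Answer: WP = ((¬(q ≥ -2)) → (vec[vec[acc] - 2*acc + 3] + 9*vec[2] ≤ 33 ∧ 3*vec[2] = 2 ∧ (3*vec[2] + vec[4] ≥ 2 ∨ q = vec[vec[acc] - 2*acc + 3] + 10))) ∧ (q ≥ -2 → (((3*q ≥ -9 ∧ vec[q] + 2*acc + q ≠ vec[acc] + 7) → (vec[vec[acc] - 2*acc + 3] + 3*vec[vec[acc] - 2*acc + 4] ≤ 3 ∧ vec[vec[acc] - 2*acc + 4] = -8 ∧ (vec[vec[acc] - 2*acc + 4] + vec[4] ≥ -8 ∨ q = vec[vec[acc] - 2*acc + 3] + 10))) ∧ ((¬(3*q ≥ -9 ∧ vec[q] + 2*acc + q ≠ vec[acc] + 7)) → (store(vec, q, -2*vec[acc] + 4*acc - 11)[vec[acc] - 2*acc + 3] + 3*t ≤ 9 ∧ t = -6 ∧ (store(vec, q, -2*vec[acc] + 4*acc - 11)[4] + t ≥ -6 ∨ q = store(vec, q, -2*vec[acc] + 4*acc - 11)[vec[acc] - 2*acc + 3] + 10)))))
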